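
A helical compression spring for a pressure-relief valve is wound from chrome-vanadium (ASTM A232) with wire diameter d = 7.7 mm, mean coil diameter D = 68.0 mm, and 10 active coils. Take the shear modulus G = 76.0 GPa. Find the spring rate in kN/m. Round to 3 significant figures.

k = Gd⁴/(8D³N_a) = (76.0×10³ × 7.7⁴) / (8 × 68.0³ × 10)
  = 2.67163e+08 / 2.51546e+07 = 10.621 N/mm

10.6 kN/m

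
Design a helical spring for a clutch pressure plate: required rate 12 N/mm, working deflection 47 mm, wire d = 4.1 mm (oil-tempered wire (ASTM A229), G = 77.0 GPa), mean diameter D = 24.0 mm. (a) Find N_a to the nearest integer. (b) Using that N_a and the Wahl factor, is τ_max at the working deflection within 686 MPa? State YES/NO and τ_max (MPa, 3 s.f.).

(a) 16 coils; (b) YES, τ_max = 646 MPa

N_a = Gd⁴/(8D³k) = (77.0×10³)(4.1⁴)/(8·24.0³·12) = 16.4 → N_a = 16
Actual rate k = Gd⁴/(8D³·16) = 12.297 N/mm
Working load F = kδ = 12.297·47 = 577.94 N
C = 24.0/4.1 = 5.8537; K_W = (4C−1)/(4C−4)+0.615/C = 1.2596
τ_max = K_W·8FD/(πd³) = 1.2596·512.48 = 645.52 MPa
τ_max ≤ 686 MPa → acceptable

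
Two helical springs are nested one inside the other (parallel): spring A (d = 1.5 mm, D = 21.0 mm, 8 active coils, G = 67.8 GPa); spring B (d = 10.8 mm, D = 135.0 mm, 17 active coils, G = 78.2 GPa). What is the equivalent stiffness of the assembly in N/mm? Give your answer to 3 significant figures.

3.76 N/mm

k_A = Gd⁴/(8D³N_a) = (67.8×10³)(1.5⁴)/(8·21.0³·8) = 0.5791 N/mm
k_B = Gd⁴/(8D³N_a) = (78.2×10³)(10.8⁴)/(8·135.0³·17) = 3.1795 N/mm
Parallel: k_eq = 0.5791 + 3.1795 = 3.7586 N/mm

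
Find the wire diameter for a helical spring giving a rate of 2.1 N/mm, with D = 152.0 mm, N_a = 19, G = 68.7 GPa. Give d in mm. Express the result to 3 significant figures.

11.3 mm

d = (8D³N_a·k / G)^(1/4) = (8·152.0³·19·2.1 / (68.7×10³))^0.25
  = (16317)^0.25 = 11.3021 mm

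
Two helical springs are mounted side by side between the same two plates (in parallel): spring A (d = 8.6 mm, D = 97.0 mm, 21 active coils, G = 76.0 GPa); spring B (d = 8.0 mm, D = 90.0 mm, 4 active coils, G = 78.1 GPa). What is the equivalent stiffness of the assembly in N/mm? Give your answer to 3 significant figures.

k_A = Gd⁴/(8D³N_a) = (76.0×10³)(8.6⁴)/(8·97.0³·21) = 2.7113 N/mm
k_B = Gd⁴/(8D³N_a) = (78.1×10³)(8.0⁴)/(8·90.0³·4) = 13.713 N/mm
Parallel: k_eq = 2.7113 + 13.713 = 16.424 N/mm

16.4 N/mm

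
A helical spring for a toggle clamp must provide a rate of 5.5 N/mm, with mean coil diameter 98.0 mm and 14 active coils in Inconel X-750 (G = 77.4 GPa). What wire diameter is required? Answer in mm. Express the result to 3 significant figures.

9.30 mm

d = (8D³N_a·k / G)^(1/4) = (8·98.0³·14·5.5 / (77.4×10³))^0.25
  = (7490.6)^0.25 = 9.3031 mm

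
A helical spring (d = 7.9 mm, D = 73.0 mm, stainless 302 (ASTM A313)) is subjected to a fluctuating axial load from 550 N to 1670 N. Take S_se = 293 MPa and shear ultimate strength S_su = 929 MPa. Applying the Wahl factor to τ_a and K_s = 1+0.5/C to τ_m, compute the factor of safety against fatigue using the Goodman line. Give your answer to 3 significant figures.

0.764

C = D/d = 73.0/7.9 = 9.2405; K_W = (4C−1)/(4C−4)+0.615/C = 1.1576; K_s = 1+0.5/C = 1.0541
F_a = (F_max−F_min)/2 = 560 N; F_m = (F_max+F_min)/2 = 1110 N
τ_a = K_W·8F_aD/(πd³) = 1.1576 × 211.14 = 244.41 MPa
τ_m = K_s·8F_mD/(πd³) = 1.0541 × 418.51 = 441.15 MPa
Goodman: 1/n_f = τ_a/S_se + τ_m/S_su = 244.41/293 + 441.15/929 = 0.83416 + 0.47487 = 1.309
n_f = 1/1.309 = 0.7639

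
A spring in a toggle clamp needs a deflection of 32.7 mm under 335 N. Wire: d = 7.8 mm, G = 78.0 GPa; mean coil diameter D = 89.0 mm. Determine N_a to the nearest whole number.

Required rate k = F/δ = 335/32.7 = 10.245 N/mm
N_a = Gd⁴/(8D³k) = (78.0×10³ × 7.8⁴)/(8 × 89.0³ × 10.245)
    = 2.88717e+08 / 5.77773e+07 = 4.997 → 5 coils

5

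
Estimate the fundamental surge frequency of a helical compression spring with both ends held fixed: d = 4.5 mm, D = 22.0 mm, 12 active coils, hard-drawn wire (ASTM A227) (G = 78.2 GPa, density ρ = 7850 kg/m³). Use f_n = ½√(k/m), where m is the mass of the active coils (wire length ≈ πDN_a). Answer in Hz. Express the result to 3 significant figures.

k = Gd⁴/(8D³N_a) = (78.2×10³)(4.5⁴)/(8·22.0³·12) = 31.37 N/mm = 31370 N/m
Wire length L = πDN_a = π·22.0·12 = 829.38 mm
m = ρ·(πd²/4)·L = 7850 × 15.904×10⁻⁶ m² × 0.82938 m = 0.10355 kg
f_n = ½√(k/m) = 0.5·√(31370/0.10355) = 0.5·√(3.0296e+05) = 275.21 Hz

275 Hz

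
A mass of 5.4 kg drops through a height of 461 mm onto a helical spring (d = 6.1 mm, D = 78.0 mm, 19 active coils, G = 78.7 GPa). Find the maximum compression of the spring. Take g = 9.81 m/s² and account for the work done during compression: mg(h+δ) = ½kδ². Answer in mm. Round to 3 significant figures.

k = Gd⁴/(8D³N_a) = (78.7×10³)(6.1⁴)/(8·78.0³·19) = 1.5107 N/mm
W = mg = 5.4 × 9.81 = 52.974 N
½kδ² − Wδ − Wh = 0 → δ = (W + √(W² + 2kWh))/k
δ = (52.974 + √(2806.2 + 73783.7))/1.5107 = (52.974 + 276.75)/1.5107 = 218.26 mm

218 mm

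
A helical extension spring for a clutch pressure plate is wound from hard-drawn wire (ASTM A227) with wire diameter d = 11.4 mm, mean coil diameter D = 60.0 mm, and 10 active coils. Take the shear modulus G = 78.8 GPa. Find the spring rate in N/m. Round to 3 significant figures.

77000 N/m

k = Gd⁴/(8D³N_a) = (78.8×10³ × 11.4⁴) / (8 × 60.0³ × 10)
  = 1.3309e+09 / 1.728e+07 = 77.02 N/mm = 77020 N/m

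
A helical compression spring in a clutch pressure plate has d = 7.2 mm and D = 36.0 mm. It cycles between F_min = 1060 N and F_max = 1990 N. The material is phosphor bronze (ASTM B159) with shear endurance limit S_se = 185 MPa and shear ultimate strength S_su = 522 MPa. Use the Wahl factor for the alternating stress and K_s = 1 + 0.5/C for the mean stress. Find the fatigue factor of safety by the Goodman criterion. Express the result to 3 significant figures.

C = D/d = 36.0/7.2 = 5.0000; K_W = (4C−1)/(4C−4)+0.615/C = 1.3105; K_s = 1+0.5/C = 1.1000
F_a = (F_max−F_min)/2 = 465 N; F_m = (F_max+F_min)/2 = 1525 N
τ_a = K_W·8F_aD/(πd³) = 1.3105 × 114.21 = 149.67 MPa
τ_m = K_s·8F_mD/(πd³) = 1.1000 × 374.55 = 412.01 MPa
Goodman: 1/n_f = τ_a/S_se + τ_m/S_su = 149.67/185 + 412.01/522 = 0.80903 + 0.78929 = 1.5983
n_f = 1/1.5983 = 0.6257

0.626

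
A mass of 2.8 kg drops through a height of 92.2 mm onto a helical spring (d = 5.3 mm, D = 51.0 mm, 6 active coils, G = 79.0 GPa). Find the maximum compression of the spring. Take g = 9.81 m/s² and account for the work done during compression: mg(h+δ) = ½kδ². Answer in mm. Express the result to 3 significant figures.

25.7 mm

k = Gd⁴/(8D³N_a) = (79.0×10³)(5.3⁴)/(8·51.0³·6) = 9.7899 N/mm
W = mg = 2.8 × 9.81 = 27.468 N
½kδ² − Wδ − Wh = 0 → δ = (W + √(W² + 2kWh))/k
δ = (27.468 + √(754.49 + 49586.9))/9.7899 = (27.468 + 224.37)/9.7899 = 25.724 mm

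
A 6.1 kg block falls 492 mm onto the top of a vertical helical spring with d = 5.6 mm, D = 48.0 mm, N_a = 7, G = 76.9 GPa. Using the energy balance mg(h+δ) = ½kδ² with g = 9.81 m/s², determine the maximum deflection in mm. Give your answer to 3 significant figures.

74.5 mm

k = Gd⁴/(8D³N_a) = (76.9×10³)(5.6⁴)/(8·48.0³·7) = 12.211 N/mm
W = mg = 6.1 × 9.81 = 59.841 N
½kδ² − Wδ − Wh = 0 → δ = (W + √(W² + 2kWh))/k
δ = (59.841 + √(3580.9 + 719053))/12.211 = (59.841 + 850.08)/12.211 = 74.514 mm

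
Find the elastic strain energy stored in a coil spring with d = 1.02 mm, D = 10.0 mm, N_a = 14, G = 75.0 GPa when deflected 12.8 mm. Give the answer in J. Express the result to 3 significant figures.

k = Gd⁴/(8D³N_a) = (75.0×10³)(1.02⁴)/(8·10.0³·14) = 0.72484 N/mm
U = ½kδ² = 0.5 × 0.72484 × 12.8² = 59.379 N·mm = 0.059379 J

0.0594 J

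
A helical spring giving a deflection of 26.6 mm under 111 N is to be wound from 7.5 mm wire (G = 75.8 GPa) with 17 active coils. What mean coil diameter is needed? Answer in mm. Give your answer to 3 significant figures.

Required rate k = F/δ = 111/26.6 = 4.1729 N/mm
D = (Gd⁴/(8N_a·k))^(1/3) = (75.8×10³·7.5⁴/(8·17·4.1729))^(1/3)
  = (422604)^(1/3) = 75.0432 mm

75.0 mm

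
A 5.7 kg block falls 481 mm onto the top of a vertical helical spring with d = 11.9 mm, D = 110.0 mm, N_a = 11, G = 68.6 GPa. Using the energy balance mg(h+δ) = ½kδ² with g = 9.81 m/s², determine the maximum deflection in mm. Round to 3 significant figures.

72.6 mm

k = Gd⁴/(8D³N_a) = (68.6×10³)(11.9⁴)/(8·110.0³·11) = 11.745 N/mm
W = mg = 5.7 × 9.81 = 55.917 N
½kδ² − Wδ − Wh = 0 → δ = (W + √(W² + 2kWh))/k
δ = (55.917 + √(3126.7 + 631786))/11.745 = (55.917 + 796.81)/11.745 = 72.604 mm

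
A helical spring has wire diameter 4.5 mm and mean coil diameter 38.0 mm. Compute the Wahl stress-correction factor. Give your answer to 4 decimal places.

1.1736

C = D/d = 38.0/4.5 = 8.4444
K_W = (4C−1)/(4C−4) + 0.615/C = 32.778/29.778 + 0.0728 = 1.1736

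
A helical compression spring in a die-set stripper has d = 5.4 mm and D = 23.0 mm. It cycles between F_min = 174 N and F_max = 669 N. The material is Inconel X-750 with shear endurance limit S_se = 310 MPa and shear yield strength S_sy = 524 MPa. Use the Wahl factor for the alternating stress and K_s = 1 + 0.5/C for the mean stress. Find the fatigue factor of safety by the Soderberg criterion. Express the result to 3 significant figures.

C = D/d = 23.0/5.4 = 4.2593; K_W = (4C−1)/(4C−4)+0.615/C = 1.3745; K_s = 1+0.5/C = 1.1174
F_a = (F_max−F_min)/2 = 247.5 N; F_m = (F_max+F_min)/2 = 421.5 N
τ_a = K_W·8F_aD/(πd³) = 1.3745 × 92.058 = 126.53 MPa
τ_m = K_s·8F_mD/(πd³) = 1.1174 × 156.78 = 175.18 MPa
Soderberg: 1/n_f = τ_a/S_se + τ_m/S_sy = 126.53/310 + 175.18/524 = 0.40818 + 0.33432 = 0.74249
n_f = 1/0.74249 = 1.347

1.35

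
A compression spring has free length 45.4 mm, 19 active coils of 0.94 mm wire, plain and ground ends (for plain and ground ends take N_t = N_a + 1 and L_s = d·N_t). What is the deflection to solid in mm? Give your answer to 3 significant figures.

26.6 mm

N_t = 20; L_s = 0.94·20 = 18.8 mm
δ_solid = L₀ − L_s = 45.4 − 18.8 = 26.6 mm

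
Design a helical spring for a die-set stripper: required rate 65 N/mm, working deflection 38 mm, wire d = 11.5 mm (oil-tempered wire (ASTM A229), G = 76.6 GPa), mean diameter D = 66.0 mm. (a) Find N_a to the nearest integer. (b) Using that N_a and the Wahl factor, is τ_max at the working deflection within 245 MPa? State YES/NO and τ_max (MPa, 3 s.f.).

N_a = Gd⁴/(8D³k) = (76.6×10³)(11.5⁴)/(8·66.0³·65) = 8.962 → N_a = 9
Actual rate k = Gd⁴/(8D³·9) = 64.723 N/mm
Working load F = kδ = 64.723·38 = 2459.5 N
C = 66.0/11.5 = 5.7391; K_W = (4C−1)/(4C−4)+0.615/C = 1.2654
τ_max = K_W·8FD/(πd³) = 1.2654·271.79 = 343.92 MPa
τ_max > 245 MPa → exceeds allowable

(a) 9 coils; (b) NO, τ_max = 344 MPa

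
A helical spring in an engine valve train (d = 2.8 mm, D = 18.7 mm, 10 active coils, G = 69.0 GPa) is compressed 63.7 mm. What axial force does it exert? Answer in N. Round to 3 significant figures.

516 N

k = Gd⁴/(8D³N_a) = (69.0×10³)(2.8⁴)/(8·18.7³·10) = 8.1071 N/mm
F = k·δ = 8.1071 × 63.7 = 516.42 N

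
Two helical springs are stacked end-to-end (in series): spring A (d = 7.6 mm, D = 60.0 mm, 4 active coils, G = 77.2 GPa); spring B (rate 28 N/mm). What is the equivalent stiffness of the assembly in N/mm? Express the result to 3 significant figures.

16.0 N/mm

k_A = Gd⁴/(8D³N_a) = (77.2×10³)(7.6⁴)/(8·60.0³·4) = 37.262 N/mm
Series: 1/k_eq = 1/37.262 + 1/28 = 0.062551; k_eq = 15.987 N/mm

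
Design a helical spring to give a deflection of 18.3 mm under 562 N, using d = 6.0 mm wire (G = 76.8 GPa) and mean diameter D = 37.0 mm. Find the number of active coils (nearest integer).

8

Required rate k = F/δ = 562/18.3 = 30.71 N/mm
N_a = Gd⁴/(8D³k) = (76.8×10³ × 6.0⁴)/(8 × 37.0³ × 30.71)
    = 9.95328e+07 / 1.24446e+07 = 7.998 → 8 coils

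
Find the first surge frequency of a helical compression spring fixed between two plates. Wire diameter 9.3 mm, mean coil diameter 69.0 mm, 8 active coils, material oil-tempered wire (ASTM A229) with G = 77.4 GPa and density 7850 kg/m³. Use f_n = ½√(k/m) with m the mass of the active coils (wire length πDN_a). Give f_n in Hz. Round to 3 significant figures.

k = Gd⁴/(8D³N_a) = (77.4×10³)(9.3⁴)/(8·69.0³·8) = 27.539 N/mm = 27539 N/m
Wire length L = πDN_a = π·69.0·8 = 1734.2 mm
m = ρ·(πd²/4)·L = 7850 × 67.929×10⁻⁶ m² × 1.7342 m = 0.92473 kg
f_n = ½√(k/m) = 0.5·√(27539/0.92473) = 0.5·√(29780) = 86.285 Hz

86.3 Hz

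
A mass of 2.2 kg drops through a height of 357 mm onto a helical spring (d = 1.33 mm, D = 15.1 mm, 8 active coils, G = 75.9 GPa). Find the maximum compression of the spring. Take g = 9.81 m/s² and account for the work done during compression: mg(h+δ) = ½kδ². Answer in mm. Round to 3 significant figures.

141 mm

k = Gd⁴/(8D³N_a) = (75.9×10³)(1.33⁴)/(8·15.1³·8) = 1.0778 N/mm
W = mg = 2.2 × 9.81 = 21.582 N
½kδ² − Wδ − Wh = 0 → δ = (W + √(W² + 2kWh))/k
δ = (21.582 + √(465.78 + 16608.4))/1.0778 = (21.582 + 130.67)/1.0778 = 141.26 mm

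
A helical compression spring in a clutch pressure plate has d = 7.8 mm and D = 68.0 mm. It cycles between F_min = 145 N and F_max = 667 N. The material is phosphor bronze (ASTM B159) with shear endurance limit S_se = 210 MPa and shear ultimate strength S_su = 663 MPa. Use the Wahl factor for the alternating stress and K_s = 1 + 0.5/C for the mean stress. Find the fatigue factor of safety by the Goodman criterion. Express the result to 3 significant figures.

1.31

C = D/d = 68.0/7.8 = 8.7179; K_W = (4C−1)/(4C−4)+0.615/C = 1.1677; K_s = 1+0.5/C = 1.0574
F_a = (F_max−F_min)/2 = 261 N; F_m = (F_max+F_min)/2 = 406 N
τ_a = K_W·8F_aD/(πd³) = 1.1677 × 95.237 = 111.21 MPa
τ_m = K_s·8F_mD/(πd³) = 1.0574 × 148.15 = 156.64 MPa
Goodman: 1/n_f = τ_a/S_se + τ_m/S_su = 111.21/210 + 156.64/663 = 0.52957 + 0.23626 = 0.76584
n_f = 1/0.76584 = 1.306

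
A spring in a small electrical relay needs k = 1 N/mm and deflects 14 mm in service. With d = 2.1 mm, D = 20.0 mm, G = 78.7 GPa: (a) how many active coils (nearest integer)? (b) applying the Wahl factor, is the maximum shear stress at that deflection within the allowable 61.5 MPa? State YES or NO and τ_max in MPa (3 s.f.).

(a) 24 coils; (b) NO, τ_max = 88.4 MPa

N_a = Gd⁴/(8D³k) = (78.7×10³)(2.1⁴)/(8·20.0³·1) = 23.92 → N_a = 24
Actual rate k = Gd⁴/(8D³·24) = 0.99646 N/mm
Working load F = kδ = 0.99646·14 = 13.95 N
C = 20.0/2.1 = 9.5238; K_W = (4C−1)/(4C−4)+0.615/C = 1.1526
τ_max = K_W·8FD/(πd³) = 1.1526·76.719 = 88.423 MPa
τ_max > 61.5 MPa → exceeds allowable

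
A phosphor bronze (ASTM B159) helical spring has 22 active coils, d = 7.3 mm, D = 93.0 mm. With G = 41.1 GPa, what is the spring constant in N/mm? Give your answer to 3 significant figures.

0.824 N/mm

k = Gd⁴/(8D³N_a) = (41.1×10³ × 7.3⁴) / (8 × 93.0³ × 22)
  = 1.16717e+08 / 1.41567e+08 = 0.82446 N/mm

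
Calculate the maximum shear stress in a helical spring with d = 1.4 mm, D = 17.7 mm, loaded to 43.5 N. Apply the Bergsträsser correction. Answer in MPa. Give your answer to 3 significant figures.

Spring index C = D/d = 17.7/1.4 = 12.6429
K_B = (4C+2)/(4C−3) = 52.571/47.571 = 1.1051
τ₀ = 8FD/(πd³) = 8·43.5·17.7/(π·1.4³) = 6159.6/8.6205 = 714.53 MPa
τ_max = K·τ₀ = 1.1051 × 714.53 = 789.63 MPa

790 MPa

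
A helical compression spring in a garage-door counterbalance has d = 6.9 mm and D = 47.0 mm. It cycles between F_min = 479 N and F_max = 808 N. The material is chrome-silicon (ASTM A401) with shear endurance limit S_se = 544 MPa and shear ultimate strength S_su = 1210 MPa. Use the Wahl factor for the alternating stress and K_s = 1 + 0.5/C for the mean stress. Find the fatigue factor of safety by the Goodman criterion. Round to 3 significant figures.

2.92

C = D/d = 47.0/6.9 = 6.8116; K_W = (4C−1)/(4C−4)+0.615/C = 1.2193; K_s = 1+0.5/C = 1.0734
F_a = (F_max−F_min)/2 = 164.5 N; F_m = (F_max+F_min)/2 = 643.5 N
τ_a = K_W·8F_aD/(πd³) = 1.2193 × 59.932 = 73.077 MPa
τ_m = K_s·8F_mD/(πd³) = 1.0734 × 234.44 = 251.65 MPa
Goodman: 1/n_f = τ_a/S_se + τ_m/S_su = 73.077/544 + 251.65/1210 = 0.13433 + 0.20798 = 0.34231
n_f = 1/0.34231 = 2.921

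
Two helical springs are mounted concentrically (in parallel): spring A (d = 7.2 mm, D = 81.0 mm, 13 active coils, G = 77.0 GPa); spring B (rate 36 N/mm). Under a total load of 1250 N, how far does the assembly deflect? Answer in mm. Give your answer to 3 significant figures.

k_A = Gd⁴/(8D³N_a) = (77.0×10³)(7.2⁴)/(8·81.0³·13) = 3.744 N/mm
Parallel: k_eq = 3.744 + 36 = 39.744 N/mm
δ = F/k_eq = 1250/39.744 = 31.451 mm

31.5 mm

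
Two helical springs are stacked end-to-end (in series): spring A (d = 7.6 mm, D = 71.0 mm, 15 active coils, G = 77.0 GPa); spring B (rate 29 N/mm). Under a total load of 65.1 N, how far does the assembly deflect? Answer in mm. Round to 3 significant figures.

k_A = Gd⁴/(8D³N_a) = (77.0×10³)(7.6⁴)/(8·71.0³·15) = 5.9812 N/mm
Series: 1/k_eq = 1/5.9812 + 1/29 = 0.20167; k_eq = 4.9585 N/mm
δ = F/k_eq = 65.1/4.9585 = 13.129 mm

13.1 mm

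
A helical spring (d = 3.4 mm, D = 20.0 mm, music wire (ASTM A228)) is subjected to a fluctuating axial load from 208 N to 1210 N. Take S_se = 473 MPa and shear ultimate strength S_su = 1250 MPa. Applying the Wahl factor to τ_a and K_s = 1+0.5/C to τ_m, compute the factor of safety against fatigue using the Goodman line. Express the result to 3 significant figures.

C = D/d = 20.0/3.4 = 5.8824; K_W = (4C−1)/(4C−4)+0.615/C = 1.2582; K_s = 1+0.5/C = 1.0850
F_a = (F_max−F_min)/2 = 501 N; F_m = (F_max+F_min)/2 = 709 N
τ_a = K_W·8F_aD/(πd³) = 1.2582 × 649.19 = 816.79 MPa
τ_m = K_s·8F_mD/(πd³) = 1.0850 × 918.71 = 996.8 MPa
Goodman: 1/n_f = τ_a/S_se + τ_m/S_su = 816.79/473 + 996.8/1250 = 1.72682 + 0.79744 = 2.5243
n_f = 1/2.5243 = 0.3962

0.396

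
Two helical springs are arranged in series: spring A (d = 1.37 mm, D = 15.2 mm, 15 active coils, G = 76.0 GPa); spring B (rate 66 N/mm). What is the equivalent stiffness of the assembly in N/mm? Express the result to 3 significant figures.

0.629 N/mm

k_A = Gd⁴/(8D³N_a) = (76.0×10³)(1.37⁴)/(8·15.2³·15) = 0.63531 N/mm
Series: 1/k_eq = 1/0.63531 + 1/66 = 1.5892; k_eq = 0.62925 N/mm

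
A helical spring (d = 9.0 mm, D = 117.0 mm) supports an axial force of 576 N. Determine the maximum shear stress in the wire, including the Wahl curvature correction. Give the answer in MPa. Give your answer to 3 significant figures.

Spring index C = D/d = 117.0/9.0 = 13.0000
K_W = (4C−1)/(4C−4) + 0.615/C = 51.000/48.000 + 0.0473 = 1.1098
τ₀ = 8FD/(πd³) = 8·576·117.0/(π·9.0³) = 539136/2290.2 = 235.41 MPa
τ_max = K·τ₀ = 1.1098 × 235.41 = 261.26 MPa

261 MPa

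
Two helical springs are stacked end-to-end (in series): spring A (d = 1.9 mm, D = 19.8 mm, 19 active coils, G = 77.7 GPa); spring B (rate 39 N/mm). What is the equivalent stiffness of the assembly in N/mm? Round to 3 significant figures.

k_A = Gd⁴/(8D³N_a) = (77.7×10³)(1.9⁴)/(8·19.8³·19) = 0.85822 N/mm
Series: 1/k_eq = 1/0.85822 + 1/39 = 1.1908; k_eq = 0.83974 N/mm

0.840 N/mm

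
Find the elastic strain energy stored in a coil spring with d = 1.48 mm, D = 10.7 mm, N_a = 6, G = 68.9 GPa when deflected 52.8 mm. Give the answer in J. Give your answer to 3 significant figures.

k = Gd⁴/(8D³N_a) = (68.9×10³)(1.48⁴)/(8·10.7³·6) = 5.6218 N/mm
U = ½kδ² = 0.5 × 5.6218 × 52.8² = 7836.3 N·mm = 7.8363 J

7.84 J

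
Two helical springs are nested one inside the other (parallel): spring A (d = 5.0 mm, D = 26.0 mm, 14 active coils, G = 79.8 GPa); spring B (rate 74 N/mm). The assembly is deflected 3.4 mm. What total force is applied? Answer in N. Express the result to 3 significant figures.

k_A = Gd⁴/(8D³N_a) = (79.8×10³)(5.0⁴)/(8·26.0³·14) = 25.336 N/mm
Parallel: k_eq = 25.336 + 74 = 99.336 N/mm
F = k_eq·δ = 99.336·3.4 = 337.74 N

338 N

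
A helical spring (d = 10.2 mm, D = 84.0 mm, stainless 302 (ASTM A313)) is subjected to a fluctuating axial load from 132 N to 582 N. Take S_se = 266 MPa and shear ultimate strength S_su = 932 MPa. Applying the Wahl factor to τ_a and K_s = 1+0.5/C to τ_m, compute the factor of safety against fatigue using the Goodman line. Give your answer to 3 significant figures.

3.54

C = D/d = 84.0/10.2 = 8.2353; K_W = (4C−1)/(4C−4)+0.615/C = 1.1783; K_s = 1+0.5/C = 1.0607
F_a = (F_max−F_min)/2 = 225 N; F_m = (F_max+F_min)/2 = 357 N
τ_a = K_W·8F_aD/(πd³) = 1.1783 × 45.353 = 53.441 MPa
τ_m = K_s·8F_mD/(πd³) = 1.0607 × 71.959 = 76.328 MPa
Goodman: 1/n_f = τ_a/S_se + τ_m/S_su = 53.441/266 + 76.328/932 = 0.20090 + 0.08190 = 0.2828
n_f = 1/0.2828 = 3.536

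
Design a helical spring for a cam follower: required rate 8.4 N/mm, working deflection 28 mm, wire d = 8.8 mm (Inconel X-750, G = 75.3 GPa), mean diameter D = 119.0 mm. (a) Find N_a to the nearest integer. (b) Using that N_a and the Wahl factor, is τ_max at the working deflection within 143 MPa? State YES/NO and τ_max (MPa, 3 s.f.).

N_a = Gd⁴/(8D³k) = (75.3×10³)(8.8⁴)/(8·119.0³·8.4) = 3.988 → N_a = 4
Actual rate k = Gd⁴/(8D³·4) = 8.374 N/mm
Working load F = kδ = 8.374·28 = 234.47 N
C = 119.0/8.8 = 13.5227; K_W = (4C−1)/(4C−4)+0.615/C = 1.1054
τ_max = K_W·8FD/(πd³) = 1.1054·104.26 = 115.25 MPa
τ_max ≤ 143 MPa → acceptable

(a) 4 coils; (b) YES, τ_max = 115 MPa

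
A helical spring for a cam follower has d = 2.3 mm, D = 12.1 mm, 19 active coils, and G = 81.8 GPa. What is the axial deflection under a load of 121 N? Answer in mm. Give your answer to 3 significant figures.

k = Gd⁴/(8D³N_a) = (81.8×10³)(2.3⁴)/(8·12.1³·19) = 8.5009 N/mm
δ = F/k = 121 / 8.5009 = 14.234 mm

14.2 mm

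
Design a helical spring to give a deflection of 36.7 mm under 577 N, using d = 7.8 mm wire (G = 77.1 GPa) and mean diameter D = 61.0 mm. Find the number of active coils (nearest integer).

10

Required rate k = F/δ = 577/36.7 = 15.722 N/mm
N_a = Gd⁴/(8D³k) = (77.1×10³ × 7.8⁴)/(8 × 61.0³ × 15.722)
    = 2.85386e+08 / 2.85489e+07 = 9.996 → 10 coils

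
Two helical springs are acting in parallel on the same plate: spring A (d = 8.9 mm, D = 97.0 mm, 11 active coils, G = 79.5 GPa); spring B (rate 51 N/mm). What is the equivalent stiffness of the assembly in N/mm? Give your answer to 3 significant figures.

k_A = Gd⁴/(8D³N_a) = (79.5×10³)(8.9⁴)/(8·97.0³·11) = 6.2105 N/mm
Parallel: k_eq = 6.2105 + 51 = 57.211 N/mm

57.2 N/mm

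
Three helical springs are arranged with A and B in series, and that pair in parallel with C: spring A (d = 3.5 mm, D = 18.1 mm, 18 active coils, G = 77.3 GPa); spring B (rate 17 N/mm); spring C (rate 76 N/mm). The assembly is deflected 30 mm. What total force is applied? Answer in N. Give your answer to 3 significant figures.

k_A = Gd⁴/(8D³N_a) = (77.3×10³)(3.5⁴)/(8·18.1³·18) = 13.585 N/mm
Springs A,B series: k_AB = 1/(1/13.585+1/17) = 7.5509 N/mm; parallel with C: k_eq = 7.5509+76 = 83.551 N/mm
F = k_eq·δ = 83.551·30 = 2506.5 N

2510 N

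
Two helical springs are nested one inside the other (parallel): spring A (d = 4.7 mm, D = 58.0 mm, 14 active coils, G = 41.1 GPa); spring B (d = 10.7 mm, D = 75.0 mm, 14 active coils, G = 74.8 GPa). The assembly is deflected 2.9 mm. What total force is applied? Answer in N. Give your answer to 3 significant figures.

62.8 N

k_A = Gd⁴/(8D³N_a) = (41.1×10³)(4.7⁴)/(8·58.0³·14) = 0.91776 N/mm
k_B = Gd⁴/(8D³N_a) = (74.8×10³)(10.7⁴)/(8·75.0³·14) = 20.751 N/mm
Parallel: k_eq = 0.91776 + 20.751 = 21.669 N/mm
F = k_eq·δ = 21.669·2.9 = 62.839 N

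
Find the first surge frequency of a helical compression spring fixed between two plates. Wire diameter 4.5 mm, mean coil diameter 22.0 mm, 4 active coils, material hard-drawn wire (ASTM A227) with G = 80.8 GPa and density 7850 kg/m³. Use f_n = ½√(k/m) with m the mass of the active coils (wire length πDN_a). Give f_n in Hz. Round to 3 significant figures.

k = Gd⁴/(8D³N_a) = (80.8×10³)(4.5⁴)/(8·22.0³·4) = 97.24 N/mm = 97240 N/m
Wire length L = πDN_a = π·22.0·4 = 276.46 mm
m = ρ·(πd²/4)·L = 7850 × 15.904×10⁻⁶ m² × 0.27646 m = 0.034516 kg
f_n = ½√(k/m) = 0.5·√(97240/0.034516) = 0.5·√(2.8173e+06) = 839.23 Hz

839 Hz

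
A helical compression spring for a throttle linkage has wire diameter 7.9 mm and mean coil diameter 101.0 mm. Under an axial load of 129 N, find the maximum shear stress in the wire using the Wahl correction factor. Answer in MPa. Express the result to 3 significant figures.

Spring index C = D/d = 101.0/7.9 = 12.7848
K_W = (4C−1)/(4C−4) + 0.615/C = 50.139/47.139 + 0.0481 = 1.1117
τ₀ = 8FD/(πd³) = 8·129·101.0/(π·7.9³) = 104232/1548.9 = 67.293 MPa
τ_max = K·τ₀ = 1.1117 × 67.293 = 74.813 MPa

74.8 MPa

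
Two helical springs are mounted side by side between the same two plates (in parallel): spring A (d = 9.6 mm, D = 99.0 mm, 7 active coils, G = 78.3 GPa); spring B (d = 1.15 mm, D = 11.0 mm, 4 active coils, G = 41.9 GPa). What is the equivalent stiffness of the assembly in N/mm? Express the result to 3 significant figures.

14.0 N/mm

k_A = Gd⁴/(8D³N_a) = (78.3×10³)(9.6⁴)/(8·99.0³·7) = 12.239 N/mm
k_B = Gd⁴/(8D³N_a) = (41.9×10³)(1.15⁴)/(8·11.0³·4) = 1.7206 N/mm
Parallel: k_eq = 12.239 + 1.7206 = 13.96 N/mm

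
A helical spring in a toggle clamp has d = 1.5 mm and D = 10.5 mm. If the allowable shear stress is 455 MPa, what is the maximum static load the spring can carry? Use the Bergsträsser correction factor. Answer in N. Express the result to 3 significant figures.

47.9 N

C = D/d = 10.5/1.5 = 7.0000
K_B = (4C+2)/(4C−3) = 30.000/25.000 = 1.2000
τ_max = K·8FD/(πd³) → F_max = τ_allow·πd³/(8DK)
F_max = 455·π·1.5³/(8·10.5·1.2000) = 4824.3/100.8 = 47.86 N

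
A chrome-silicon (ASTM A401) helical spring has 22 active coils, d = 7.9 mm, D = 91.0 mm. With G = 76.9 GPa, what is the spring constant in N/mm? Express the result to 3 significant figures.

k = Gd⁴/(8D³N_a) = (76.9×10³ × 7.9⁴) / (8 × 91.0³ × 22)
  = 2.99526e+08 / 1.32628e+08 = 2.2584 N/mm

2.26 N/mm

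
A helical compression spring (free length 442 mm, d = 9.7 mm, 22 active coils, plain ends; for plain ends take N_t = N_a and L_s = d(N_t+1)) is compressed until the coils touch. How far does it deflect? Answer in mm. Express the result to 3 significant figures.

N_t = 22; L_s = 9.7·23 = 223.1 mm
δ_solid = L₀ − L_s = 442 − 223.1 = 218.9 mm

219 mm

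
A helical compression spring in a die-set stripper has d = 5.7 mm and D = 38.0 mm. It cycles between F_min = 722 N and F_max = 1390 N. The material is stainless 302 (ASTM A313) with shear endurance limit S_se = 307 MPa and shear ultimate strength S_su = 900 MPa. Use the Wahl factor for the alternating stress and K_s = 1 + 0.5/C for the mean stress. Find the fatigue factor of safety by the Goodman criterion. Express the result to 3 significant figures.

0.738

C = D/d = 38.0/5.7 = 6.6667; K_W = (4C−1)/(4C−4)+0.615/C = 1.2246; K_s = 1+0.5/C = 1.0750
F_a = (F_max−F_min)/2 = 334 N; F_m = (F_max+F_min)/2 = 1056 N
τ_a = K_W·8F_aD/(πd³) = 1.2246 × 174.52 = 213.72 MPa
τ_m = K_s·8F_mD/(πd³) = 1.0750 × 551.78 = 593.16 MPa
Goodman: 1/n_f = τ_a/S_se + τ_m/S_su = 213.72/307 + 593.16/900 = 0.69615 + 0.65907 = 1.3552
n_f = 1/1.3552 = 0.7379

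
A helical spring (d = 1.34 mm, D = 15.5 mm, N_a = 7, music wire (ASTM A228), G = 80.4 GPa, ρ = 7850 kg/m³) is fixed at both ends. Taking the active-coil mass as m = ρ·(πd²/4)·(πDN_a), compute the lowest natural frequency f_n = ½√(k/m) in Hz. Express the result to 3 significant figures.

k = Gd⁴/(8D³N_a) = (80.4×10³)(1.34⁴)/(8·15.5³·7) = 1.2431 N/mm = 1243.1 N/m
Wire length L = πDN_a = π·15.5·7 = 340.86 mm
m = ρ·(πd²/4)·L = 7850 × 1.4103×10⁻⁶ m² × 0.34086 m = 0.0037735 kg
f_n = ½√(k/m) = 0.5·√(1243.1/0.0037735) = 0.5·√(3.2942e+05) = 286.97 Hz

287 Hz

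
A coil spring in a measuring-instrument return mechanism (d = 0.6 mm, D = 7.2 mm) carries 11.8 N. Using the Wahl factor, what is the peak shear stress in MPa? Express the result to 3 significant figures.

1120 MPa

Spring index C = D/d = 7.2/0.6 = 12.0000
K_W = (4C−1)/(4C−4) + 0.615/C = 47.000/44.000 + 0.0512 = 1.1194
τ₀ = 8FD/(πd³) = 8·11.8·7.2/(π·0.6³) = 679.68/0.67858 = 1001.6 MPa
τ_max = K·τ₀ = 1.1194 × 1001.6 = 1121.2 MPa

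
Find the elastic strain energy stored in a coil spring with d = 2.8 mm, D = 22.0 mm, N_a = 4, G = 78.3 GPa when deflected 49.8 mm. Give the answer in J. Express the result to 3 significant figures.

17.5 J

k = Gd⁴/(8D³N_a) = (78.3×10³)(2.8⁴)/(8·22.0³·4) = 14.125 N/mm
U = ½kδ² = 0.5 × 14.125 × 49.8² = 17515 N·mm = 17.515 J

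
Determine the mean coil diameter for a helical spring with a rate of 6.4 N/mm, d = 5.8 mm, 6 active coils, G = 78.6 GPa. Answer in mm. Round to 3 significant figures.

D = (Gd⁴/(8N_a·k))^(1/3) = (78.6×10³·5.8⁴/(8·6·6.4))^(1/3)
  = (289543)^(1/3) = 66.1563 mm

66.2 mm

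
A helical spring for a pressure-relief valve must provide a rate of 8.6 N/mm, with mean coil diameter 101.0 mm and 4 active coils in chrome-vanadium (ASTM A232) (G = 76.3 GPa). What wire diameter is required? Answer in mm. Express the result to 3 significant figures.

7.81 mm

d = (8D³N_a·k / G)^(1/4) = (8·101.0³·4·8.6 / (76.3×10³))^0.25
  = (3716.1)^0.25 = 7.8077 mm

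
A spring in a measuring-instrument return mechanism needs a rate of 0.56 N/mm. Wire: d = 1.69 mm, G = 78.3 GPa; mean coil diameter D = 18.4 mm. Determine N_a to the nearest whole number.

N_a = Gd⁴/(8D³k) = (78.3×10³ × 1.69⁴)/(8 × 18.4³ × 0.56)
    = 638717 / 27908.2 = 22.89 → 23 coils

23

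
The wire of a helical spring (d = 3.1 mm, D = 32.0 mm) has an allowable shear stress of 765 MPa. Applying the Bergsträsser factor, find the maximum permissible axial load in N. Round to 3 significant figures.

247 N

C = D/d = 32.0/3.1 = 10.3226
K_B = (4C+2)/(4C−3) = 43.290/38.290 = 1.1306
τ_max = K·8FD/(πd³) → F_max = τ_allow·πd³/(8DK)
F_max = 765·π·3.1³/(8·32.0·1.1306) = 71597/289.43 = 247.37 N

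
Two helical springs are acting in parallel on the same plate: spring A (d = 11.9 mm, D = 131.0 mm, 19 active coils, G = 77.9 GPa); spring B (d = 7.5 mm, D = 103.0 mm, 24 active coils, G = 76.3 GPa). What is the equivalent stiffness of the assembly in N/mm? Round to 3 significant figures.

k_A = Gd⁴/(8D³N_a) = (77.9×10³)(11.9⁴)/(8·131.0³·19) = 4.5716 N/mm
k_B = Gd⁴/(8D³N_a) = (76.3×10³)(7.5⁴)/(8·103.0³·24) = 1.1507 N/mm
Parallel: k_eq = 4.5716 + 1.1507 = 5.7223 N/mm

5.72 N/mm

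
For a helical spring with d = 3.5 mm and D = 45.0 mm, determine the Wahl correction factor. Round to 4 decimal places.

1.1111

C = D/d = 45.0/3.5 = 12.8571
K_W = (4C−1)/(4C−4) + 0.615/C = 50.429/47.429 + 0.0478 = 1.1111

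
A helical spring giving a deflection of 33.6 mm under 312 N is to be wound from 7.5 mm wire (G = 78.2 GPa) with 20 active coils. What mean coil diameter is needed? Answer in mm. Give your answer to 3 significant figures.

Required rate k = F/δ = 312/33.6 = 9.2857 N/mm
D = (Gd⁴/(8N_a·k))^(1/3) = (78.2×10³·7.5⁴/(8·20·9.2857))^(1/3)
  = (166539)^(1/3) = 55.0181 mm

55.0 mm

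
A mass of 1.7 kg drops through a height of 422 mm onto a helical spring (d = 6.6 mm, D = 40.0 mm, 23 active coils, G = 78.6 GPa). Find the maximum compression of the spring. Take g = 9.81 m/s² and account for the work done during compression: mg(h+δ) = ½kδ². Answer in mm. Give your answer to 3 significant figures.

34.7 mm

k = Gd⁴/(8D³N_a) = (78.6×10³)(6.6⁴)/(8·40.0³·23) = 12.665 N/mm
W = mg = 1.7 × 9.81 = 16.677 N
½kδ² − Wδ − Wh = 0 → δ = (W + √(W² + 2kWh))/k
δ = (16.677 + √(278.12 + 178263))/12.665 = (16.677 + 422.54)/12.665 = 34.68 mm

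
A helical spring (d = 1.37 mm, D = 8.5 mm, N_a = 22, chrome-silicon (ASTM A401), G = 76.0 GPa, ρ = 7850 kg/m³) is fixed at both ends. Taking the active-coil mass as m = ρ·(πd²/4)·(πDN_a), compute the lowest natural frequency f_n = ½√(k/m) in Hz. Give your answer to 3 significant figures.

302 Hz

k = Gd⁴/(8D³N_a) = (76.0×10³)(1.37⁴)/(8·8.5³·22) = 2.477 N/mm = 2477 N/m
Wire length L = πDN_a = π·8.5·22 = 587.48 mm
m = ρ·(πd²/4)·L = 7850 × 1.4741×10⁻⁶ m² × 0.58748 m = 0.0067982 kg
f_n = ½√(k/m) = 0.5·√(2477/0.0067982) = 0.5·√(3.6436e+05) = 301.81 Hz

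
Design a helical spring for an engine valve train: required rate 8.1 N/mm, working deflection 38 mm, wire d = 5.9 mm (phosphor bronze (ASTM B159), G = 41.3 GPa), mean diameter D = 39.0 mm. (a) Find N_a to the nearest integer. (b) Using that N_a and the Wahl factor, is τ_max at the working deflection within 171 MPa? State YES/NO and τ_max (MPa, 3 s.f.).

N_a = Gd⁴/(8D³k) = (41.3×10³)(5.9⁴)/(8·39.0³·8.1) = 13.02 → N_a = 13
Actual rate k = Gd⁴/(8D³·13) = 8.1121 N/mm
Working load F = kδ = 8.1121·38 = 308.26 N
C = 39.0/5.9 = 6.6102; K_W = (4C−1)/(4C−4)+0.615/C = 1.2267
τ_max = K_W·8FD/(πd³) = 1.2267·149.06 = 182.86 MPa
τ_max > 171 MPa → exceeds allowable

(a) 13 coils; (b) NO, τ_max = 183 MPa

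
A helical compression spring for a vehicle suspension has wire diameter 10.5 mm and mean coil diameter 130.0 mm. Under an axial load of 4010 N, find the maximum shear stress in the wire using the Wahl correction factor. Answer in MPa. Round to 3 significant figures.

1280 MPa

Spring index C = D/d = 130.0/10.5 = 12.3810
K_W = (4C−1)/(4C−4) + 0.615/C = 48.524/45.524 + 0.0497 = 1.1156
τ₀ = 8FD/(πd³) = 8·4010·130.0/(π·10.5³) = 4.1704e+06/3636.8 = 1146.7 MPa
τ_max = K·τ₀ = 1.1156 × 1146.7 = 1279.3 MPa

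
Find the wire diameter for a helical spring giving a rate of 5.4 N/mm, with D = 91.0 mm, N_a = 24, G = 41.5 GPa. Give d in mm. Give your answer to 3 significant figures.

d = (8D³N_a·k / G)^(1/4) = (8·91.0³·24·5.4 / (41.5×10³))^0.25
  = (18827)^0.25 = 11.7137 mm

11.7 mm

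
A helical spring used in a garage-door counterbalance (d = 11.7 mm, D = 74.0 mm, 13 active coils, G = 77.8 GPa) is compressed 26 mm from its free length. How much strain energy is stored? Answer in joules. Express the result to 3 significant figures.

11.7 J

k = Gd⁴/(8D³N_a) = (77.8×10³)(11.7⁴)/(8·74.0³·13) = 34.594 N/mm
U = ½kδ² = 0.5 × 34.594 × 26² = 11693 N·mm = 11.693 J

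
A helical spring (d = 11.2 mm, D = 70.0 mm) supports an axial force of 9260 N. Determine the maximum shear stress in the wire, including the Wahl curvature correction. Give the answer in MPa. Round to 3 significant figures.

Spring index C = D/d = 70.0/11.2 = 6.2500
K_W = (4C−1)/(4C−4) + 0.615/C = 24.000/21.000 + 0.0984 = 1.2413
τ₀ = 8FD/(πd³) = 8·9260·70.0/(π·11.2³) = 5.1856e+06/4413.7 = 1174.9 MPa
τ_max = K·τ₀ = 1.2413 × 1174.9 = 1458.3 MPa

1460 MPa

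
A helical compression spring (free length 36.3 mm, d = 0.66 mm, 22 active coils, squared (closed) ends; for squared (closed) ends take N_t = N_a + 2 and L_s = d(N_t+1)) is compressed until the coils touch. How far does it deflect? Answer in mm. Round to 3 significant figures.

N_t = 24; L_s = 0.66·25 = 16.5 mm
δ_solid = L₀ − L_s = 36.3 − 16.5 = 19.8 mm

19.8 mm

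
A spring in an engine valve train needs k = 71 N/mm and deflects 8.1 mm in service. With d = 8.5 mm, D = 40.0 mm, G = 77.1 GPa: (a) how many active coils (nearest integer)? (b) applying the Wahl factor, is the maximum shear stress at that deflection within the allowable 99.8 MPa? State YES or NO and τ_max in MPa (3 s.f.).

(a) 11 coils; (b) NO, τ_max = 128 MPa

N_a = Gd⁴/(8D³k) = (77.1×10³)(8.5⁴)/(8·40.0³·71) = 11.07 → N_a = 11
Actual rate k = Gd⁴/(8D³·11) = 71.461 N/mm
Working load F = kδ = 71.461·8.1 = 578.83 N
C = 40.0/8.5 = 4.7059; K_W = (4C−1)/(4C−4)+0.615/C = 1.3331
τ_max = K_W·8FD/(πd³) = 1.3331·96.005 = 127.98 MPa
τ_max > 99.8 MPa → exceeds allowable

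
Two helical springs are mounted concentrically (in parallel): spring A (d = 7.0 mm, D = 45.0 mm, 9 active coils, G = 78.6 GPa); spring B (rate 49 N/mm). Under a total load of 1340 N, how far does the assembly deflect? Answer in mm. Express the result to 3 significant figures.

k_A = Gd⁴/(8D³N_a) = (78.6×10³)(7.0⁴)/(8·45.0³·9) = 28.764 N/mm
Parallel: k_eq = 28.764 + 49 = 77.764 N/mm
δ = F/k_eq = 1340/77.764 = 17.232 mm

17.2 mm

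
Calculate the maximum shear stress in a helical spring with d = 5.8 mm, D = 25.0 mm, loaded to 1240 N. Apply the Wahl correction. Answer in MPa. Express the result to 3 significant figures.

554 MPa

Spring index C = D/d = 25.0/5.8 = 4.3103
K_W = (4C−1)/(4C−4) + 0.615/C = 16.241/13.241 + 0.1427 = 1.3692
τ₀ = 8FD/(πd³) = 8·1240·25.0/(π·5.8³) = 248000/612.96 = 404.59 MPa
τ_max = K·τ₀ = 1.3692 × 404.59 = 553.99 MPa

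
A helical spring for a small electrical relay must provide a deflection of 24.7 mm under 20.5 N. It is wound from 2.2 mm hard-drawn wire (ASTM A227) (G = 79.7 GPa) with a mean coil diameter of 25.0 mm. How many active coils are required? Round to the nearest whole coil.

Required rate k = F/δ = 20.5/24.7 = 0.82996 N/mm
N_a = Gd⁴/(8D³k) = (79.7×10³ × 2.2⁴)/(8 × 25.0³ × 0.82996)
    = 1.86702e+06 / 103745 = 18 → 18 coils

18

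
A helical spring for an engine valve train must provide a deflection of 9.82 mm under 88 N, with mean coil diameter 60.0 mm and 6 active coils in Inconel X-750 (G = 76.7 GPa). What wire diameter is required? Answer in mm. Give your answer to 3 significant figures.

5.90 mm

Required rate k = F/δ = 88/9.82 = 8.9613 N/mm
d = (8D³N_a·k / G)^(1/4) = (8·60.0³·6·8.9613 / (76.7×10³))^0.25
  = (1211.4)^0.25 = 5.8995 mm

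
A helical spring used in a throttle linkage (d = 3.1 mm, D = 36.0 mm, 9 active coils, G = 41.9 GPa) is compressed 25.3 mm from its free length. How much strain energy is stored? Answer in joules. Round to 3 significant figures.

k = Gd⁴/(8D³N_a) = (41.9×10³)(3.1⁴)/(8·36.0³·9) = 1.1519 N/mm
U = ½kδ² = 0.5 × 1.1519 × 25.3² = 368.66 N·mm = 0.36866 J

0.369 J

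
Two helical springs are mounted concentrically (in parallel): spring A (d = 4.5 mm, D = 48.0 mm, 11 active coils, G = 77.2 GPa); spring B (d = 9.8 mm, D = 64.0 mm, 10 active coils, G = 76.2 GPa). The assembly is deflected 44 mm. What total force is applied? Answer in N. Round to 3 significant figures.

1620 N

k_A = Gd⁴/(8D³N_a) = (77.2×10³)(4.5⁴)/(8·48.0³·11) = 3.2528 N/mm
k_B = Gd⁴/(8D³N_a) = (76.2×10³)(9.8⁴)/(8·64.0³·10) = 33.514 N/mm
Parallel: k_eq = 3.2528 + 33.514 = 36.767 N/mm
F = k_eq·δ = 36.767·44 = 1617.8 N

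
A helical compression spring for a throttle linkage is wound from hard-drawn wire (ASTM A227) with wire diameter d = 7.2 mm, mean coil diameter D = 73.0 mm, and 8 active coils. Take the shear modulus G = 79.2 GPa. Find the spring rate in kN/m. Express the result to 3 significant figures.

k = Gd⁴/(8D³N_a) = (79.2×10³ × 7.2⁴) / (8 × 73.0³ × 8)
  = 2.12841e+08 / 2.48971e+07 = 8.5488 N/mm

8.55 kN/m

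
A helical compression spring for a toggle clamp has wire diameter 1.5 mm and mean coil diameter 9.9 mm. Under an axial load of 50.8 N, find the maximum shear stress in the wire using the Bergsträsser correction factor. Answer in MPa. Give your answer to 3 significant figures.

461 MPa

Spring index C = D/d = 9.9/1.5 = 6.6000
K_B = (4C+2)/(4C−3) = 28.400/23.400 = 1.2137
τ₀ = 8FD/(πd³) = 8·50.8·9.9/(π·1.5³) = 4023.36/10.603 = 379.46 MPa
τ_max = K·τ₀ = 1.2137 × 379.46 = 460.54 MPa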